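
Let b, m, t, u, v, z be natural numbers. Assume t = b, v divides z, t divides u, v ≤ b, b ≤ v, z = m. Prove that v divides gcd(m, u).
z = m and v divides z, so v divides m. Because b ≤ v and v ≤ b, b = v. t = b, so t = v. From t divides u, v divides u. v divides m, so v divides gcd(m, u).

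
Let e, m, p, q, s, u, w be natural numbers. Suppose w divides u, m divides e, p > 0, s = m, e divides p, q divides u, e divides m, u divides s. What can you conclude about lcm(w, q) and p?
lcm(w, q) ≤ p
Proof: Because w divides u and q divides u, lcm(w, q) divides u. From m divides e and e divides m, m = e. Since s = m, s = e. Since u divides s, u divides e. Since e divides p, u divides p. Since lcm(w, q) divides u, lcm(w, q) divides p. Since p > 0, lcm(w, q) ≤ p.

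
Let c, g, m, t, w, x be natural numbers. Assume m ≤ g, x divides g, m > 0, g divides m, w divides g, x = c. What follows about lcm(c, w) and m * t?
lcm(c, w) divides m * t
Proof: g divides m and m > 0, hence g ≤ m. Since m ≤ g, g = m. Since x = c and x divides g, c divides g. Since w divides g, lcm(c, w) divides g. g = m, so lcm(c, w) divides m. Then lcm(c, w) divides m * t.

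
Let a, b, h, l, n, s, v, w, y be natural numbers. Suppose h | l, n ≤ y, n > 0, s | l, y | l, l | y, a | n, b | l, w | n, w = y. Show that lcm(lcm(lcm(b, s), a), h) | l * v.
b | l and s | l, therefore lcm(b, s) | l. Because w = y and w | n, y | n. n > 0, so y ≤ n. Since n ≤ y, n = y. y | l and l | y, therefore y = l. n = y, so n = l. a | n, so a | l. lcm(b, s) | l, so lcm(lcm(b, s), a) | l. Because h | l, lcm(lcm(lcm(b, s), a), h) | l. Then lcm(lcm(lcm(b, s), a), h) | l * v.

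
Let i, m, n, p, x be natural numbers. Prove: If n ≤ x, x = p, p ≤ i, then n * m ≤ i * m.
x = p and n ≤ x, so n ≤ p. p ≤ i, so n ≤ i. Then n * m ≤ i * m.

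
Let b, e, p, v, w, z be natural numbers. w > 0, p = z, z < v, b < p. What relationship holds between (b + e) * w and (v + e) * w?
(b + e) * w < (v + e) * w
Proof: Because p = z and b < p, b < z. z < v, so b < v. Then b + e < v + e. Since w > 0, by multiplying by a positive, (b + e) * w < (v + e) * w.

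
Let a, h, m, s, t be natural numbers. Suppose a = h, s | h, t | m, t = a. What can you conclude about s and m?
s | m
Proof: t = a and a = h, hence t = h. Since t | m, h | m. s | h, so s | m.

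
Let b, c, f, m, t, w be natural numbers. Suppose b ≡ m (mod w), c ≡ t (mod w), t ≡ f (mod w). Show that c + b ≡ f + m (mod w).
c ≡ t (mod w) and t ≡ f (mod w), therefore c ≡ f (mod w). b ≡ m (mod w), so c + b ≡ f + m (mod w).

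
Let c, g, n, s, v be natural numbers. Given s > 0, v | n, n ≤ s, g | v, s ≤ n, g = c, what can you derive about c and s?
c ≤ s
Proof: n ≤ s and s ≤ n, hence n = s. g | v and v | n, therefore g | n. Since n = s, g | s. g = c, so c | s. Because s > 0, c ≤ s.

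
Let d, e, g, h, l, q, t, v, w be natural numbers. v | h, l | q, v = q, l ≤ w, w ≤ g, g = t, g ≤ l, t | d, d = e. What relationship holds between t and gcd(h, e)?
t | gcd(h, e)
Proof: From l ≤ w and w ≤ g, l ≤ g. Since g ≤ l, l = g. From g = t, l = t. l | q, so t | q. v = q and v | h, hence q | h. Because t | q, t | h. d = e and t | d, hence t | e. From t | h, t | gcd(h, e).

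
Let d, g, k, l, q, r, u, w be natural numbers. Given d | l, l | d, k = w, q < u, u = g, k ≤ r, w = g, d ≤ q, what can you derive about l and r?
l < r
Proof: Because d | l and l | d, d = l. u = g and q < u, so q < g. k = w and w = g, hence k = g. k ≤ r, so g ≤ r. q < g, so q < r. Since d ≤ q, d < r. Since d = l, l < r.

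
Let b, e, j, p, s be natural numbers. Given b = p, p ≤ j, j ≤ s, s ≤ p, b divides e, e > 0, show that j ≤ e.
j ≤ s and s ≤ p, hence j ≤ p. Since p ≤ j, p = j. b = p, so b = j. Because b divides e and e > 0, b ≤ e. Since b = j, j ≤ e.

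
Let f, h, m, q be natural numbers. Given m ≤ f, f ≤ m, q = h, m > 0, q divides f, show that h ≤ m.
Because f ≤ m and m ≤ f, f = m. q = h and q divides f, so h divides f. f = m, so h divides m. Since m > 0, h ≤ m.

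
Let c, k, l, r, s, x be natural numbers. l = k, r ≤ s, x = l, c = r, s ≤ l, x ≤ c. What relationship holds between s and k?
s = k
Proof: From c = r and x ≤ c, x ≤ r. Since r ≤ s, x ≤ s. Since x = l, l ≤ s. Since s ≤ l, s = l. l = k, so s = k.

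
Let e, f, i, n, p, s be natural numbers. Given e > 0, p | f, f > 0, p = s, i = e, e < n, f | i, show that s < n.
p | f and f > 0, therefore p ≤ f. Because i = e and f | i, f | e. e > 0, so f ≤ e. Since e < n, f < n. Since p ≤ f, p < n. Since p = s, s < n.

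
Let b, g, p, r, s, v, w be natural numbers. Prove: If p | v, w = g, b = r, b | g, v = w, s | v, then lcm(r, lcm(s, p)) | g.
Since b = r and b | g, r | g. v = w and w = g, thus v = g. Since s | v and p | v, lcm(s, p) | v. Since v = g, lcm(s, p) | g. r | g, so lcm(r, lcm(s, p)) | g.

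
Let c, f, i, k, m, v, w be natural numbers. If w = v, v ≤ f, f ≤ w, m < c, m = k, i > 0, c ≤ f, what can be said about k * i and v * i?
k * i < v * i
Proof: Since w = v and f ≤ w, f ≤ v. Since v ≤ f, f = v. Since m = k and m < c, k < c. From c ≤ f, k < f. Since f = v, k < v. From i > 0, k * i < v * i.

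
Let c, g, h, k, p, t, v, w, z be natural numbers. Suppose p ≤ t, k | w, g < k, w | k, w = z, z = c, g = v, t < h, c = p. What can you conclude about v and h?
v < h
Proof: k | w and w | k, thus k = w. Since w = z, k = z. z = c, so k = c. Since c = p, k = p. From g < k, g < p. Because g = v, v < p. p ≤ t and t < h, therefore p < h. v < p, so v < h.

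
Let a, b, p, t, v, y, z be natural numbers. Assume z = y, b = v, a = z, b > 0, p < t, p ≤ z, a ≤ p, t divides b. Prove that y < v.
Since a = z and a ≤ p, z ≤ p. Since p ≤ z, p = z. z = y, so p = y. Since t divides b and b > 0, t ≤ b. Since b = v, t ≤ v. Since p < t, p < v. Since p = y, y < v.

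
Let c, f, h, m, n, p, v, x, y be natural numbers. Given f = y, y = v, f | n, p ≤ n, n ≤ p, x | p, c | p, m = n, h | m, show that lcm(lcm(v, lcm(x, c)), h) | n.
From f = y and y = v, f = v. Since f | n, v | n. p ≤ n and n ≤ p, hence p = n. Since x | p and c | p, lcm(x, c) | p. Since p = n, lcm(x, c) | n. v | n, so lcm(v, lcm(x, c)) | n. Since m = n and h | m, h | n. Because lcm(v, lcm(x, c)) | n, lcm(lcm(v, lcm(x, c)), h) | n.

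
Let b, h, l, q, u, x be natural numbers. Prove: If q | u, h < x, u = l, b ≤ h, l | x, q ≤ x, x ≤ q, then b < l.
Because q ≤ x and x ≤ q, q = x. Because u = l and q | u, q | l. q = x, so x | l. l | x, so x = l. Since b ≤ h and h < x, b < x. x = l, so b < l.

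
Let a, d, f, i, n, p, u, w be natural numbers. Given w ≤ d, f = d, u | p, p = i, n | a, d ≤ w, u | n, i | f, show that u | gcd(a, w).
Since u | n and n | a, u | a. Since p = i and u | p, u | i. d ≤ w and w ≤ d, thus d = w. Because f = d and i | f, i | d. Since d = w, i | w. Since u | i, u | w. Since u | a, u | gcd(a, w).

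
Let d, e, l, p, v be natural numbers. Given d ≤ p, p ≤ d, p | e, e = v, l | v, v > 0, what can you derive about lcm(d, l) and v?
lcm(d, l) ≤ v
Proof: p ≤ d and d ≤ p, therefore p = d. e = v and p | e, therefore p | v. Because p = d, d | v. Since l | v, lcm(d, l) | v. Since v > 0, lcm(d, l) ≤ v.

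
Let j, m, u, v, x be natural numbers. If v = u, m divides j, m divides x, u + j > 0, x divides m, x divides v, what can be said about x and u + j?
x ≤ u + j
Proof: v = u and x divides v, thus x divides u. m divides x and x divides m, therefore m = x. From m divides j, x divides j. x divides u, so x divides u + j. u + j > 0, so x ≤ u + j.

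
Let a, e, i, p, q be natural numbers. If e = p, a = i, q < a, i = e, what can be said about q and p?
q < p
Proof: Because a = i and i = e, a = e. Since q < a, q < e. Because e = p, q < p.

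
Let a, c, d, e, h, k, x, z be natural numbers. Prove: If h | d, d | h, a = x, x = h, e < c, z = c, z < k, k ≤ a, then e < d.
From h | d and d | h, h = d. a = x and x = h, therefore a = h. z < k and k ≤ a, hence z < a. Since z = c, c < a. From e < c, e < a. a = h, so e < h. Since h = d, e < d.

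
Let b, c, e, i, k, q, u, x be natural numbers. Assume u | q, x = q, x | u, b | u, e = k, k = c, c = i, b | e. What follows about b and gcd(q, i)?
b | gcd(q, i)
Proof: x = q and x | u, so q | u. u | q, so u = q. b | u, so b | q. From e = k and k = c, e = c. Since c = i, e = i. b | e, so b | i. b | q, so b | gcd(q, i).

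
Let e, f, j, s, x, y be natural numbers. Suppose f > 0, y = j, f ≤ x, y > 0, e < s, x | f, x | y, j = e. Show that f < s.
Since y = j and j = e, y = e. x | f and f > 0, hence x ≤ f. Since f ≤ x, x = f. x | y, so f | y. Since y > 0, f ≤ y. Since y = e, f ≤ e. Since e < s, f < s.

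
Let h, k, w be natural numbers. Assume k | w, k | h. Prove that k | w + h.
k | w and k | h. By divisibility of sums, k | w + h.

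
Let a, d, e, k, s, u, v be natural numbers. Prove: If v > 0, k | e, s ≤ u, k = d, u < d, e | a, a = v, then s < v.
s ≤ u and u < d, hence s < d. a = v and e | a, therefore e | v. Since k | e, k | v. Since k = d, d | v. Since v > 0, d ≤ v. Since s < d, s < v.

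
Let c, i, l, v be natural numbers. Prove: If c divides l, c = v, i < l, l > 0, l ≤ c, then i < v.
Since c divides l and l > 0, c ≤ l. Since l ≤ c, l = c. Because c = v, l = v. Since i < l, i < v.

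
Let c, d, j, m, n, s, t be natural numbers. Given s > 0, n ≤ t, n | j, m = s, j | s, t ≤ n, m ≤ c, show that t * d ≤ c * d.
n ≤ t and t ≤ n, thus n = t. Because n | j and j | s, n | s. n = t, so t | s. Since s > 0, t ≤ s. Since m = s and m ≤ c, s ≤ c. Since t ≤ s, t ≤ c. Then t * d ≤ c * d.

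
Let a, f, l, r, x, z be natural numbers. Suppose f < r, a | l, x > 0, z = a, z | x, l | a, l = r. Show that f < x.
Since a | l and l | a, a = l. l = r, so a = r. From z = a and z | x, a | x. x > 0, so a ≤ x. Since a = r, r ≤ x. From f < r, f < x.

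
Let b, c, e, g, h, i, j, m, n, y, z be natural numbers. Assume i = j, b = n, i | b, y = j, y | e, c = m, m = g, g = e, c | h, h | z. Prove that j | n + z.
b = n and i | b, therefore i | n. Since i = j, j | n. y = j and y | e, hence j | e. Since c = m and m = g, c = g. From g = e, c = e. c | h and h | z, so c | z. c = e, so e | z. Since j | e, j | z. j | n, so j | n + z.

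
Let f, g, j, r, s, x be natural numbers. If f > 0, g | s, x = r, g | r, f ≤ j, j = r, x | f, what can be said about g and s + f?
g | s + f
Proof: x = r and x | f, hence r | f. f > 0, so r ≤ f. j = r and f ≤ j, therefore f ≤ r. r ≤ f, so r = f. g | r, so g | f. Since g | s, g | s + f.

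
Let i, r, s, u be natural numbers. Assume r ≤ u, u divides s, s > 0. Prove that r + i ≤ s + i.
Since u divides s and s > 0, u ≤ s. From r ≤ u, r ≤ s. Then r + i ≤ s + i.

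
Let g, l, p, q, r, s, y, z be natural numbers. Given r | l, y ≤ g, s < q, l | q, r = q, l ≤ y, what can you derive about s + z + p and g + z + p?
s + z + p < g + z + p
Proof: Since r = q and r | l, q | l. Because l | q, q = l. s < q, so s < l. l ≤ y and y ≤ g, thus l ≤ g. s < l, so s < g. Then s + z < g + z. Then s + z + p < g + z + p.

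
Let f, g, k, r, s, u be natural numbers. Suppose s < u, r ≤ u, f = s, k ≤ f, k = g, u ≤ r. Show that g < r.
k = g and k ≤ f, thus g ≤ f. Since f = s, g ≤ s. u ≤ r and r ≤ u, so u = r. From s < u, s < r. Since g ≤ s, g < r.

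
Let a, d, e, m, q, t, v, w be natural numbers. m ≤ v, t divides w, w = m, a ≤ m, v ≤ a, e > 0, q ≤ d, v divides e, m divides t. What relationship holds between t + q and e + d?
t + q ≤ e + d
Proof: v ≤ a and a ≤ m, therefore v ≤ m. Since m ≤ v, v = m. w = m and t divides w, so t divides m. m divides t, so m = t. Since v = m, v = t. v divides e and e > 0, therefore v ≤ e. Since v = t, t ≤ e. From q ≤ d, t + q ≤ e + d.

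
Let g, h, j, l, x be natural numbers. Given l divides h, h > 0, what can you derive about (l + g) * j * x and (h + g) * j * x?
(l + g) * j * x ≤ (h + g) * j * x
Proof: From l divides h and h > 0, l ≤ h. Then l + g ≤ h + g. By multiplying by a non-negative, (l + g) * j ≤ (h + g) * j. By multiplying by a non-negative, (l + g) * j * x ≤ (h + g) * j * x.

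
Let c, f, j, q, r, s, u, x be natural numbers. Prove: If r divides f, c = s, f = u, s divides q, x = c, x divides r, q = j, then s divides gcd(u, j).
From x = c and c = s, x = s. Because f = u and r divides f, r divides u. Since x divides r, x divides u. Since x = s, s divides u. q = j and s divides q, hence s divides j. Since s divides u, s divides gcd(u, j).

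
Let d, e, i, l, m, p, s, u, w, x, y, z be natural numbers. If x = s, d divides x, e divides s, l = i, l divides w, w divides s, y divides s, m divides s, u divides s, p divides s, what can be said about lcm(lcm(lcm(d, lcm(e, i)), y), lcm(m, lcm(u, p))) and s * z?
lcm(lcm(lcm(d, lcm(e, i)), y), lcm(m, lcm(u, p))) divides s * z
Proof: x = s and d divides x, thus d divides s. l divides w and w divides s, thus l divides s. From l = i, i divides s. Because e divides s, lcm(e, i) divides s. d divides s, so lcm(d, lcm(e, i)) divides s. Since y divides s, lcm(lcm(d, lcm(e, i)), y) divides s. u divides s and p divides s, thus lcm(u, p) divides s. Since m divides s, lcm(m, lcm(u, p)) divides s. lcm(lcm(d, lcm(e, i)), y) divides s, so lcm(lcm(lcm(d, lcm(e, i)), y), lcm(m, lcm(u, p))) divides s. Then lcm(lcm(lcm(d, lcm(e, i)), y), lcm(m, lcm(u, p))) divides s * z.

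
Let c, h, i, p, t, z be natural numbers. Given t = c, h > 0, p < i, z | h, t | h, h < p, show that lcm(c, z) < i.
t = c and t | h, hence c | h. From z | h, lcm(c, z) | h. Since h > 0, lcm(c, z) ≤ h. Since h < p and p < i, h < i. From lcm(c, z) ≤ h, lcm(c, z) < i.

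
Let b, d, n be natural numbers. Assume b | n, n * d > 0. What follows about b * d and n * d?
b * d ≤ n * d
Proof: Since b | n, b * d | n * d. n * d > 0, so b * d ≤ n * d.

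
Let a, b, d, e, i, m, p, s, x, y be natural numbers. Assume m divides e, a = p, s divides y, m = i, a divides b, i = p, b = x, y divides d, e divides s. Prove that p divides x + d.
a = p and a divides b, so p divides b. b = x, so p divides x. Because m = i and m divides e, i divides e. i = p, so p divides e. Because e divides s, p divides s. s divides y, so p divides y. Since y divides d, p divides d. p divides x, so p divides x + d.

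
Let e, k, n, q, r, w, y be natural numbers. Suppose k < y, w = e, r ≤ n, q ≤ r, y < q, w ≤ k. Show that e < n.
w = e and w ≤ k, hence e ≤ k. Since k < y and y < q, k < q. Since q ≤ r, k < r. r ≤ n, so k < n. Since e ≤ k, e < n.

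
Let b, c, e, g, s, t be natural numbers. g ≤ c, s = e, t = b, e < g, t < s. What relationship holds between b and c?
b < c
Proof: s = e and t < s, so t < e. Since t = b, b < e. e < g and g ≤ c, so e < c. b < e, so b < c.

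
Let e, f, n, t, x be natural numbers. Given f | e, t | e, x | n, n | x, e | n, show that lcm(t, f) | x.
Since n | x and x | n, n = x. Since t | e and f | e, lcm(t, f) | e. e | n, so lcm(t, f) | n. Since n = x, lcm(t, f) | x.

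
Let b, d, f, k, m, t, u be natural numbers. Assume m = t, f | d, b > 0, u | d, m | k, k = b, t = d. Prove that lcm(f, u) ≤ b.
Since f | d and u | d, lcm(f, u) | d. k = b and m | k, hence m | b. m = t, so t | b. Since t = d, d | b. Since lcm(f, u) | d, lcm(f, u) | b. b > 0, so lcm(f, u) ≤ b.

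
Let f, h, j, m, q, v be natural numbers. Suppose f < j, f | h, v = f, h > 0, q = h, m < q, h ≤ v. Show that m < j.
q = h and m < q, therefore m < h. Because f | h and h > 0, f ≤ h. Because v = f and h ≤ v, h ≤ f. f ≤ h, so f = h. f < j, so h < j. Since m < h, m < j.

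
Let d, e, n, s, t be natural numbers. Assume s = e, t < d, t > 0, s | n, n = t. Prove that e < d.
From n = t and s | n, s | t. Since t > 0, s ≤ t. s = e, so e ≤ t. Since t < d, e < d.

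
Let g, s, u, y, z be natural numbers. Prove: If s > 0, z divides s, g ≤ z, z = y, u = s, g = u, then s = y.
g = u and u = s, therefore g = s. Because g ≤ z, s ≤ z. z divides s and s > 0, hence z ≤ s. s ≤ z, so s = z. Since z = y, s = y.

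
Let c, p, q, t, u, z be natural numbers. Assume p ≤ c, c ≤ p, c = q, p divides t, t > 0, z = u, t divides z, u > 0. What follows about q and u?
q ≤ u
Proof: Since p ≤ c and c ≤ p, p = c. c = q, so p = q. p divides t, so q divides t. t > 0, so q ≤ t. z = u and t divides z, so t divides u. u > 0, so t ≤ u. From q ≤ t, q ≤ u.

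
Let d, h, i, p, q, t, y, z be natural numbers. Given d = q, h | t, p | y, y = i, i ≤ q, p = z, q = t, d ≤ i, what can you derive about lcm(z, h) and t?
lcm(z, h) | t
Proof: From d = q and d ≤ i, q ≤ i. Since i ≤ q, i = q. Since y = i, y = q. q = t, so y = t. From p = z and p | y, z | y. Because y = t, z | t. h | t, so lcm(z, h) | t.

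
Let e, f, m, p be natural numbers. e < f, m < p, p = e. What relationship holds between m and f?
m < f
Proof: p = e and m < p, therefore m < e. Since e < f, m < f.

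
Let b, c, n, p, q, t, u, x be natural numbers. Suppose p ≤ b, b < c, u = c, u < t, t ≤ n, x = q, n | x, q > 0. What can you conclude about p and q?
p < q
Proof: Because p ≤ b and b < c, p < c. u = c and u < t, so c < t. t ≤ n, so c < n. Since p < c, p < n. x = q and n | x, so n | q. Since q > 0, n ≤ q. p < n, so p < q.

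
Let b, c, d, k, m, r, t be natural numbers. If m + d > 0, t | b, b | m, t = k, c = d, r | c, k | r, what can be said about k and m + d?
k ≤ m + d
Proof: t = k and t | b, thus k | b. Since b | m, k | m. c = d and r | c, hence r | d. Since k | r, k | d. k | m, so k | m + d. m + d > 0, so k ≤ m + d.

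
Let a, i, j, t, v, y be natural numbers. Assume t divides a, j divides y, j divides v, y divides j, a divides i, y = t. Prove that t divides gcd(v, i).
Because j divides y and y divides j, j = y. y = t, so j = t. j divides v, so t divides v. t divides a and a divides i, thus t divides i. t divides v, so t divides gcd(v, i).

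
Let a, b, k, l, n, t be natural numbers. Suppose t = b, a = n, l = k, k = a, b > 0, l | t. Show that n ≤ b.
l = k and k = a, therefore l = a. Because t = b and l | t, l | b. Since b > 0, l ≤ b. Since l = a, a ≤ b. a = n, so n ≤ b.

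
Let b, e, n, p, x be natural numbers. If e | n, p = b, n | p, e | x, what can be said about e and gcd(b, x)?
e | gcd(b, x)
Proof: p = b and n | p, therefore n | b. Since e | n, e | b. Since e | x, e | gcd(b, x).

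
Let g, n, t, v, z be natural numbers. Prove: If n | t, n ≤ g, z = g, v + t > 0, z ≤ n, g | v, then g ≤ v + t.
z = g and z ≤ n, thus g ≤ n. Since n ≤ g, n = g. Because n | t, g | t. g | v, so g | v + t. Since v + t > 0, g ≤ v + t.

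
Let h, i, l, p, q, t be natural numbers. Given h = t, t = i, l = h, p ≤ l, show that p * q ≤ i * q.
Because h = t and t = i, h = i. Because l = h and p ≤ l, p ≤ h. Since h = i, p ≤ i. Then p * q ≤ i * q.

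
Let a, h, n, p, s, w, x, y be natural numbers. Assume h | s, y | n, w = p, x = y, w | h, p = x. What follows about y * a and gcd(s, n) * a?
y * a | gcd(s, n) * a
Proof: p = x and x = y, hence p = y. From w = p and w | h, p | h. Since h | s, p | s. Since p = y, y | s. Since y | n, y | gcd(s, n). Then y * a | gcd(s, n) * a.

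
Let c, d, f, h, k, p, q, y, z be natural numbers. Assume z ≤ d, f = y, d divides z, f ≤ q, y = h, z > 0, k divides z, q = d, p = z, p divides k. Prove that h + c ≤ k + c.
Because d divides z and z > 0, d ≤ z. z ≤ d, so d = z. p = z and p divides k, thus z divides k. Since k divides z, z = k. Since d = z, d = k. f = y and y = h, therefore f = h. Since q = d and f ≤ q, f ≤ d. f = h, so h ≤ d. Since d = k, h ≤ k. Then h + c ≤ k + c.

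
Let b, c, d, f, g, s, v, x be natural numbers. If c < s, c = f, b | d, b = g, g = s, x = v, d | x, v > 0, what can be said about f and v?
f < v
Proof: c = f and c < s, thus f < s. Because b | d and d | x, b | x. Since x = v, b | v. Since b = g, g | v. Because g = s, s | v. Since v > 0, s ≤ v. Since f < s, f < v.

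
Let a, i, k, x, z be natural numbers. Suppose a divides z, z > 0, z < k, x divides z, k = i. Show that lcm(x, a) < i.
x divides z and a divides z, therefore lcm(x, a) divides z. z > 0, so lcm(x, a) ≤ z. k = i and z < k, so z < i. Since lcm(x, a) ≤ z, lcm(x, a) < i.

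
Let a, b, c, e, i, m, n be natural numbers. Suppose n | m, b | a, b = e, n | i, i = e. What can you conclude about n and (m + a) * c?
n | (m + a) * c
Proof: From i = e and n | i, n | e. From b = e and b | a, e | a. n | e, so n | a. n | m, so n | m + a. Then n | (m + a) * c.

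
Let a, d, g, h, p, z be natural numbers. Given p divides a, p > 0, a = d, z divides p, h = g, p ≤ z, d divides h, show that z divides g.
z divides p and p > 0, therefore z ≤ p. Since p ≤ z, p = z. a = d and p divides a, therefore p divides d. h = g and d divides h, thus d divides g. Since p divides d, p divides g. p = z, so z divides g.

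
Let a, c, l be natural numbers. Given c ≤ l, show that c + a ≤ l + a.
c ≤ l. By adding to both sides, c + a ≤ l + a.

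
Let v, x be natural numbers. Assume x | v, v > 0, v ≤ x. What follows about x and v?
x = v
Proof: x | v and v > 0, thus x ≤ v. v ≤ x, so v = x. Then x = v.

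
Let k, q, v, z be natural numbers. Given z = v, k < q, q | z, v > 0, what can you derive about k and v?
k < v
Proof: z = v and q | z, therefore q | v. Since v > 0, q ≤ v. Since k < q, k < v.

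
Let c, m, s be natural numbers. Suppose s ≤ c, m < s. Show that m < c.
From m < s and s ≤ c, by transitivity, m < c.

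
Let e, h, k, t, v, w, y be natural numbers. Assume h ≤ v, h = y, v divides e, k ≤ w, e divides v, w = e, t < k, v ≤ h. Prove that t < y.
e divides v and v divides e, hence e = v. Because v ≤ h and h ≤ v, v = h. e = v, so e = h. h = y, so e = y. Because w = e and k ≤ w, k ≤ e. Since t < k, t < e. Since e = y, t < y.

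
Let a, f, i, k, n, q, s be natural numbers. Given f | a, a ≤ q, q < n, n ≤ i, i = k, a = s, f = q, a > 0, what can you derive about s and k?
s < k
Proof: f = q and f | a, hence q | a. a > 0, so q ≤ a. From a ≤ q, q = a. Since a = s, q = s. Since q < n and n ≤ i, q < i. i = k, so q < k. Since q = s, s < k.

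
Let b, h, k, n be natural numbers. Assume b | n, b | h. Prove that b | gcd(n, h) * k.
From b | n and b | h, b | gcd(n, h). Then b | gcd(n, h) * k.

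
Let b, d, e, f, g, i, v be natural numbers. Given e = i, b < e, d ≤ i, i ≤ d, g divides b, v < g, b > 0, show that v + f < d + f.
g divides b and b > 0, therefore g ≤ b. Because v < g, v < b. Because i ≤ d and d ≤ i, i = d. e = i, so e = d. From b < e, b < d. Since v < b, v < d. Then v + f < d + f.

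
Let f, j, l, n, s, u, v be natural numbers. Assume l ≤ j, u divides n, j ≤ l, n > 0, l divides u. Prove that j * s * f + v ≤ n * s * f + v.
Because l ≤ j and j ≤ l, l = j. Because l divides u and u divides n, l divides n. n > 0, so l ≤ n. Since l = j, j ≤ n. By multiplying by a non-negative, j * s ≤ n * s. By multiplying by a non-negative, j * s * f ≤ n * s * f. Then j * s * f + v ≤ n * s * f + v.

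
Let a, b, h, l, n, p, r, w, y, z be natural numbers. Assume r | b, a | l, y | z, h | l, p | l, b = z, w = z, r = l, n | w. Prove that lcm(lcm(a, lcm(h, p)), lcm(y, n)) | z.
h | l and p | l, hence lcm(h, p) | l. a | l, so lcm(a, lcm(h, p)) | l. From r = l and r | b, l | b. lcm(a, lcm(h, p)) | l, so lcm(a, lcm(h, p)) | b. Since b = z, lcm(a, lcm(h, p)) | z. w = z and n | w, therefore n | z. Since y | z, lcm(y, n) | z. lcm(a, lcm(h, p)) | z, so lcm(lcm(a, lcm(h, p)), lcm(y, n)) | z.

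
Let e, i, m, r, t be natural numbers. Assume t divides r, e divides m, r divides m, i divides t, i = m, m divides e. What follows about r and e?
r = e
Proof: i = m and i divides t, so m divides t. Since t divides r, m divides r. r divides m, so r = m. m divides e and e divides m, so m = e. r = m, so r = e.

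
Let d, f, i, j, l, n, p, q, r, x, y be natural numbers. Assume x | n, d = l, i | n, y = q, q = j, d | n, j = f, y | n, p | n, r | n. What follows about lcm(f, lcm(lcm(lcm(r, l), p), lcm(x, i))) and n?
lcm(f, lcm(lcm(lcm(r, l), p), lcm(x, i))) | n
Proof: y = q and q = j, hence y = j. j = f, so y = f. y | n, so f | n. Since d = l and d | n, l | n. Since r | n, lcm(r, l) | n. p | n, so lcm(lcm(r, l), p) | n. Because x | n and i | n, lcm(x, i) | n. Since lcm(lcm(r, l), p) | n, lcm(lcm(lcm(r, l), p), lcm(x, i)) | n. Since f | n, lcm(f, lcm(lcm(lcm(r, l), p), lcm(x, i))) | n.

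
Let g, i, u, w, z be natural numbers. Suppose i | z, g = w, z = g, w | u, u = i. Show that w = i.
Because z = g and g = w, z = w. i | z, so i | w. Because u = i and w | u, w | i. Since i | w, i = w. Then w = i.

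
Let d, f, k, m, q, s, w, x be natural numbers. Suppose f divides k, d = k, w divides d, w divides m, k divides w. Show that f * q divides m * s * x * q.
From d = k and w divides d, w divides k. Since k divides w, w = k. w divides m, so k divides m. From f divides k, f divides m. Then f divides m * s. Then f divides m * s * x. Then f * q divides m * s * x * q.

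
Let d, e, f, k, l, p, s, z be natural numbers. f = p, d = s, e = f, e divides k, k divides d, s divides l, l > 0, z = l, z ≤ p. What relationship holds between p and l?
p = l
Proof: e divides k and k divides d, thus e divides d. e = f, so f divides d. Since d = s, f divides s. f = p, so p divides s. From s divides l, p divides l. l > 0, so p ≤ l. From z = l and z ≤ p, l ≤ p. p ≤ l, so p = l.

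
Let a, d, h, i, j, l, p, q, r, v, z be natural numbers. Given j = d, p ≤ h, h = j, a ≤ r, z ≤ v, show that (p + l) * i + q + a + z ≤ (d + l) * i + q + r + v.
h = j and j = d, hence h = d. p ≤ h, so p ≤ d. Then p + l ≤ d + l. Then (p + l) * i ≤ (d + l) * i. Then (p + l) * i + q ≤ (d + l) * i + q. Since a ≤ r and z ≤ v, a + z ≤ r + v. Because (p + l) * i + q ≤ (d + l) * i + q, (p + l) * i + q + a + z ≤ (d + l) * i + q + r + v.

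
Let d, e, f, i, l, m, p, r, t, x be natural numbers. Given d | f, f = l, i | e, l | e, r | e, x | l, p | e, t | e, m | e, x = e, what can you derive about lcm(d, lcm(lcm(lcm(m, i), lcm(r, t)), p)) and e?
lcm(d, lcm(lcm(lcm(m, i), lcm(r, t)), p)) | e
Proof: x = e and x | l, therefore e | l. Since l | e, l = e. From f = l, f = e. Since d | f, d | e. m | e and i | e, therefore lcm(m, i) | e. r | e and t | e, hence lcm(r, t) | e. lcm(m, i) | e, so lcm(lcm(m, i), lcm(r, t)) | e. Because p | e, lcm(lcm(lcm(m, i), lcm(r, t)), p) | e. d | e, so lcm(d, lcm(lcm(lcm(m, i), lcm(r, t)), p)) | e.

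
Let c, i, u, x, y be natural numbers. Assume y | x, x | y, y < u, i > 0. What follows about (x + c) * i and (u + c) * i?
(x + c) * i < (u + c) * i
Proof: y | x and x | y, thus y = x. y < u, so x < u. Then x + c < u + c. Since i > 0, (x + c) * i < (u + c) * i.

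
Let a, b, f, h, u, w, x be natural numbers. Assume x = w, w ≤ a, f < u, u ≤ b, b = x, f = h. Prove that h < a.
From f = h and f < u, h < u. Since b = x and x = w, b = w. Since u ≤ b, u ≤ w. Since w ≤ a, u ≤ a. h < u, so h < a.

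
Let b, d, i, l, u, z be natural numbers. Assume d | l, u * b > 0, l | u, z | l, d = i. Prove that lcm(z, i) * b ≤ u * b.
Because d = i and d | l, i | l. z | l, so lcm(z, i) | l. l | u, so lcm(z, i) | u. Then lcm(z, i) * b | u * b. u * b > 0, so lcm(z, i) * b ≤ u * b.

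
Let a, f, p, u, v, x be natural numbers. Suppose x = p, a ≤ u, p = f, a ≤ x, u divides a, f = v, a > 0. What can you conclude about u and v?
u ≤ v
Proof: x = p and p = f, thus x = f. f = v, so x = v. u divides a and a > 0, so u ≤ a. a ≤ u, so a = u. a ≤ x, so u ≤ x. From x = v, u ≤ v.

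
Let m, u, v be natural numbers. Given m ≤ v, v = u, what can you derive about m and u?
m ≤ u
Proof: v = u and m ≤ v. By substitution, m ≤ u.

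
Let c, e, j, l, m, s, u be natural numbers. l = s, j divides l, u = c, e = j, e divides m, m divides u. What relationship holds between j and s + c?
j divides s + c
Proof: l = s and j divides l, hence j divides s. e divides m and m divides u, hence e divides u. Since e = j, j divides u. u = c, so j divides c. j divides s, so j divides s + c.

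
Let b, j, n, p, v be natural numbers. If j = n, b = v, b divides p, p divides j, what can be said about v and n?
v divides n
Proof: Since b divides p and p divides j, b divides j. b = v, so v divides j. Because j = n, v divides n.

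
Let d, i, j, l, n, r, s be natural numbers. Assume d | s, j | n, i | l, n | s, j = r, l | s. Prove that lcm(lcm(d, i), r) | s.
i | l and l | s, therefore i | s. d | s, so lcm(d, i) | s. j | n and n | s, so j | s. Since j = r, r | s. lcm(d, i) | s, so lcm(lcm(d, i), r) | s.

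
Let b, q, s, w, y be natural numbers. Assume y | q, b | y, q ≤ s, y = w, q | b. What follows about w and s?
w ≤ s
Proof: q | b and b | y, hence q | y. Since y | q, q = y. Since y = w, q = w. q ≤ s, so w ≤ s.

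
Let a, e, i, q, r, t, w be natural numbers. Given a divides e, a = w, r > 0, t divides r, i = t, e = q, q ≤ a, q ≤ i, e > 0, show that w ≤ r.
a divides e and e > 0, therefore a ≤ e. From e = q, a ≤ q. Since q ≤ a, q = a. Since a = w, q = w. Since i = t and q ≤ i, q ≤ t. Since t divides r and r > 0, t ≤ r. Since q ≤ t, q ≤ r. q = w, so w ≤ r.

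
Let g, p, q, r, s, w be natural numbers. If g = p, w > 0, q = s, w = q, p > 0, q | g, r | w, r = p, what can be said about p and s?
p = s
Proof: r | w and w > 0, hence r ≤ w. r = p, so p ≤ w. Since w = q, p ≤ q. From g = p and q | g, q | p. Since p > 0, q ≤ p. p ≤ q, so p = q. Since q = s, p = s.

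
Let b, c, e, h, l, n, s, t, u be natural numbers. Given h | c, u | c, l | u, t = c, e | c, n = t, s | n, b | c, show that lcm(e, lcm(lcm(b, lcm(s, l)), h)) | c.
n = t and t = c, thus n = c. s | n, so s | c. l | u and u | c, thus l | c. s | c, so lcm(s, l) | c. b | c, so lcm(b, lcm(s, l)) | c. h | c, so lcm(lcm(b, lcm(s, l)), h) | c. e | c, so lcm(e, lcm(lcm(b, lcm(s, l)), h)) | c.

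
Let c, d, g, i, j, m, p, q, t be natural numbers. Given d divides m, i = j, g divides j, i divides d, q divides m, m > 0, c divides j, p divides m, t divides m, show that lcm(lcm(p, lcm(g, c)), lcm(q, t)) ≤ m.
g divides j and c divides j, thus lcm(g, c) divides j. Because i divides d and d divides m, i divides m. i = j, so j divides m. Since lcm(g, c) divides j, lcm(g, c) divides m. p divides m, so lcm(p, lcm(g, c)) divides m. q divides m and t divides m, thus lcm(q, t) divides m. Since lcm(p, lcm(g, c)) divides m, lcm(lcm(p, lcm(g, c)), lcm(q, t)) divides m. m > 0, so lcm(lcm(p, lcm(g, c)), lcm(q, t)) ≤ m.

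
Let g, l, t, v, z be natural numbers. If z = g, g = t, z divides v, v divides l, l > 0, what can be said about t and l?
t ≤ l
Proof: From z = g and g = t, z = t. Because z divides v and v divides l, z divides l. Because l > 0, z ≤ l. z = t, so t ≤ l.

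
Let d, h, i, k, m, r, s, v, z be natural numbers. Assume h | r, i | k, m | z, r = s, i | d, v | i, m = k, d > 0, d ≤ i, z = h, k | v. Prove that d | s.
Since k | v and v | i, k | i. From i | k, k = i. i | d and d > 0, so i ≤ d. Since d ≤ i, i = d. Since k = i, k = d. m = k and m | z, thus k | z. Since z = h, k | h. r = s and h | r, so h | s. k | h, so k | s. Since k = d, d | s.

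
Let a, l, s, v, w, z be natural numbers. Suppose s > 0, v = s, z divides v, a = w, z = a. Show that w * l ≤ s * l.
Since z = a and a = w, z = w. v = s and z divides v, hence z divides s. s > 0, so z ≤ s. From z = w, w ≤ s. By multiplying by a non-negative, w * l ≤ s * l.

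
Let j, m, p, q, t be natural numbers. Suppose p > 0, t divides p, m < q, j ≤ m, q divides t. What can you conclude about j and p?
j < p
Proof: q divides t and t divides p, hence q divides p. Since p > 0, q ≤ p. m < q, so m < p. Since j ≤ m, j < p.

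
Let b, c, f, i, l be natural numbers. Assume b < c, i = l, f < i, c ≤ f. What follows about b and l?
b < l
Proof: From c ≤ f and f < i, c < i. Since i = l, c < l. b < c, so b < l.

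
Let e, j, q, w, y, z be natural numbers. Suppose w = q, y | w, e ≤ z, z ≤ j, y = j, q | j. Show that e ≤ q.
y = j and y | w, thus j | w. w = q, so j | q. q | j, so j = q. e ≤ z and z ≤ j, therefore e ≤ j. j = q, so e ≤ q.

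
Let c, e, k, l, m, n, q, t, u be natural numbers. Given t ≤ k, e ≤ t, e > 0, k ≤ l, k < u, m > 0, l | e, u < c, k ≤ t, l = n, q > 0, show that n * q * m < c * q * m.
Since l | e and e > 0, l ≤ e. t ≤ k and k ≤ t, therefore t = k. e ≤ t, so e ≤ k. l ≤ e, so l ≤ k. Since k ≤ l, k = l. Since l = n, k = n. Because k < u and u < c, k < c. Since k = n, n < c. From q > 0, n * q < c * q. m > 0, so n * q * m < c * q * m.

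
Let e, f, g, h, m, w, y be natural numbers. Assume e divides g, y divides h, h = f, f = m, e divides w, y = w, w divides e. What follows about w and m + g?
w divides m + g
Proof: Since h = f and f = m, h = m. y divides h, so y divides m. From y = w, w divides m. Since e divides w and w divides e, e = w. From e divides g, w divides g. Since w divides m, w divides m + g.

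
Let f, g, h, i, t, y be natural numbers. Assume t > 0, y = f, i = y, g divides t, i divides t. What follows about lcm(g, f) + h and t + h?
lcm(g, f) + h ≤ t + h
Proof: Since i = y and y = f, i = f. i divides t, so f divides t. Since g divides t, lcm(g, f) divides t. t > 0, so lcm(g, f) ≤ t. Then lcm(g, f) + h ≤ t + h.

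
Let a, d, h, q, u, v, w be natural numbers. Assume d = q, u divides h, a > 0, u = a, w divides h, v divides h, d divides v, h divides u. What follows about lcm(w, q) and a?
lcm(w, q) ≤ a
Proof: h divides u and u divides h, hence h = u. Since u = a, h = a. d divides v and v divides h, hence d divides h. Since d = q, q divides h. w divides h, so lcm(w, q) divides h. h = a, so lcm(w, q) divides a. Since a > 0, lcm(w, q) ≤ a.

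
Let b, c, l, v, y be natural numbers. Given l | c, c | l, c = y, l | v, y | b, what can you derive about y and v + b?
y | v + b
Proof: From l | c and c | l, l = c. c = y, so l = y. l | v, so y | v. Since y | b, y | v + b.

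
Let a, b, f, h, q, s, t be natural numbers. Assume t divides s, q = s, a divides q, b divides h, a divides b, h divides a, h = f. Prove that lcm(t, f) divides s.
Because a divides b and b divides h, a divides h. h divides a, so a = h. From h = f, a = f. From q = s and a divides q, a divides s. Because a = f, f divides s. t divides s, so lcm(t, f) divides s.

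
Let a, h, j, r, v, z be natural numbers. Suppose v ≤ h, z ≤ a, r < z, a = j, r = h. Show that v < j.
r < z and z ≤ a, therefore r < a. From r = h, h < a. Because v ≤ h, v < a. From a = j, v < j.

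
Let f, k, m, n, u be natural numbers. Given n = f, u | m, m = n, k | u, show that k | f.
m = n and n = f, hence m = f. Because k | u and u | m, k | m. Since m = f, k | f.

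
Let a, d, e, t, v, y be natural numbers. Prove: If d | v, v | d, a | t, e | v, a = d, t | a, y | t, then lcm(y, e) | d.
Since t | a and a | t, t = a. a = d, so t = d. y | t, so y | d. v | d and d | v, therefore v = d. e | v, so e | d. Because y | d, lcm(y, e) | d.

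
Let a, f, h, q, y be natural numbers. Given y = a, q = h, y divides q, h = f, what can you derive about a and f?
a divides f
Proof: q = h and h = f, hence q = f. Since y divides q, y divides f. y = a, so a divides f.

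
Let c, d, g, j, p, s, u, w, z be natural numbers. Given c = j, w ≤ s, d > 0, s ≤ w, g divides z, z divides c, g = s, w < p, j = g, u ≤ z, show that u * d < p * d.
s ≤ w and w ≤ s, hence s = w. g = s, so g = w. c = j and j = g, so c = g. Since z divides c, z divides g. g divides z, so z = g. Since u ≤ z, u ≤ g. Since g = w, u ≤ w. Since w < p, u < p. From d > 0, by multiplying by a positive, u * d < p * d.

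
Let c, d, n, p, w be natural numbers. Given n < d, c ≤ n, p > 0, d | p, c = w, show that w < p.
c ≤ n and n < d, hence c < d. d | p and p > 0, hence d ≤ p. c < d, so c < p. c = w, so w < p.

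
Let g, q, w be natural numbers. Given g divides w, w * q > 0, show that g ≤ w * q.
g divides w, so g divides w * q. From w * q > 0, g ≤ w * q.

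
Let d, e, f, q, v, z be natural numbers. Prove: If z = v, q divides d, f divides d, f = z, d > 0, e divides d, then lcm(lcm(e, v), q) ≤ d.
Since f = z and z = v, f = v. Since f divides d, v divides d. e divides d, so lcm(e, v) divides d. From q divides d, lcm(lcm(e, v), q) divides d. Since d > 0, lcm(lcm(e, v), q) ≤ d.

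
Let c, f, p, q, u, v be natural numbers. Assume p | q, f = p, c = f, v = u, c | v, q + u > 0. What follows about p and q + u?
p ≤ q + u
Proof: v = u and c | v, thus c | u. Since c = f, f | u. f = p, so p | u. Since p | q, p | q + u. q + u > 0, so p ≤ q + u.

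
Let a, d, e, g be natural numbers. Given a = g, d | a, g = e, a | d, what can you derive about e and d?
e = d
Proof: From d | a and a | d, d = a. a = g, so d = g. g = e, so d = e. Then e = d.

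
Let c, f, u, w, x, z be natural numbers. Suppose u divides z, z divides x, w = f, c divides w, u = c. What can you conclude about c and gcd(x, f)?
c divides gcd(x, f)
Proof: Because u = c and u divides z, c divides z. z divides x, so c divides x. Because w = f and c divides w, c divides f. Since c divides x, c divides gcd(x, f).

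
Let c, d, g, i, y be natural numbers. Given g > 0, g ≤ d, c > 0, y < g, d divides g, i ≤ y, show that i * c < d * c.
d divides g and g > 0, hence d ≤ g. g ≤ d, so g = d. y < g, so y < d. Because i ≤ y, i < d. Since c > 0, by multiplying by a positive, i * c < d * c.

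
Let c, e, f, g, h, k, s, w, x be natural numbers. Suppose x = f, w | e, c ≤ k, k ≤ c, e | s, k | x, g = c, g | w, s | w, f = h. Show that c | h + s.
x = f and f = h, therefore x = h. k ≤ c and c ≤ k, so k = c. Because k | x, c | x. From x = h, c | h. From w | e and e | s, w | s. Because s | w, w = s. g = c and g | w, so c | w. w = s, so c | s. Since c | h, c | h + s.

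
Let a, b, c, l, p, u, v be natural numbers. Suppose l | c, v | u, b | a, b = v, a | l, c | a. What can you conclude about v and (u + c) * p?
v | (u + c) * p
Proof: a | l and l | c, hence a | c. Since c | a, a = c. b = v and b | a, therefore v | a. From a = c, v | c. Because v | u, v | u + c. Then v | (u + c) * p.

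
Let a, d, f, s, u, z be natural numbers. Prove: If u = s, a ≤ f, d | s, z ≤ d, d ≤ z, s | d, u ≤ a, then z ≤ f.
From s | d and d | s, s = d. d ≤ z and z ≤ d, hence d = z. s = d, so s = z. u ≤ a and a ≤ f, therefore u ≤ f. From u = s, s ≤ f. Since s = z, z ≤ f.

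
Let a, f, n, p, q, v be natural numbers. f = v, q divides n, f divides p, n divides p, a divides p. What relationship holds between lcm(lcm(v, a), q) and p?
lcm(lcm(v, a), q) divides p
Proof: From f = v and f divides p, v divides p. Since a divides p, lcm(v, a) divides p. From q divides n and n divides p, q divides p. lcm(v, a) divides p, so lcm(lcm(v, a), q) divides p.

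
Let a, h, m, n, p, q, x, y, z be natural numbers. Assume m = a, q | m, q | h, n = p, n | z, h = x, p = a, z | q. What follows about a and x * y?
a | x * y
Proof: Because m = a and q | m, q | a. n = p and n | z, thus p | z. Since z | q, p | q. p = a, so a | q. Since q | a, q = a. h = x and q | h, thus q | x. q = a, so a | x. Then a | x * y.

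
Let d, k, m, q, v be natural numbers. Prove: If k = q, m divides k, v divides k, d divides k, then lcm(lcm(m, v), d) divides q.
m divides k and v divides k, hence lcm(m, v) divides k. Since d divides k, lcm(lcm(m, v), d) divides k. Since k = q, lcm(lcm(m, v), d) divides q.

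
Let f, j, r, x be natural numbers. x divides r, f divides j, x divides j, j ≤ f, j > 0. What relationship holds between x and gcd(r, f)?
x divides gcd(r, f)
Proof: f divides j and j > 0, hence f ≤ j. Because j ≤ f, j = f. Since x divides j, x divides f. Since x divides r, x divides gcd(r, f).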